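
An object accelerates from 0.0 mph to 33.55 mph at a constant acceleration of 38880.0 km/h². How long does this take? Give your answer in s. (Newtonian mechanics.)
t = (v - v₀)/a (with unit conversion) = 4.999 s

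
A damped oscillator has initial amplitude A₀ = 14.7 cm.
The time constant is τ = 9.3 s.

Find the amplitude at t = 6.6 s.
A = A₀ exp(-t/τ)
A = A₀ exp(−t/τ) = 14.7×exp(−6.6/9.3) = 7.23 cm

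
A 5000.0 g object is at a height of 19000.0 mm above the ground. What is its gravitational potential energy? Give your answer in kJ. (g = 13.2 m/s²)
PE = mgh = 5 kg × 13.2 m/s² × 19 m = 1254 J = 1.254 kJ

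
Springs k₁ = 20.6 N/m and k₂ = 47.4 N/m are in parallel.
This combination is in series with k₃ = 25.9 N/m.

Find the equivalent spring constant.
k₁₂ = k₁ + k₂ = 68 N/m (parallel)
1/k_eq = 1/k₁₂ + 1/k₃ → k_eq = 18.76 N/m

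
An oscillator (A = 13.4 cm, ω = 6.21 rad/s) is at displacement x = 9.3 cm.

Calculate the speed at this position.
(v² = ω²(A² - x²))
v = ω√(A² − x²) = 6.21×√(0.134² − 0.093²) = 0.5991 m/s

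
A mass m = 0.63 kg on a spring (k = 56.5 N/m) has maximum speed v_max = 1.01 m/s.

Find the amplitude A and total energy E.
½mv²_max = ½kA² → A = v_max√(m/k) = 1.01×√(0.63/56.5) = 0.1067 m = 10.67 cm
E = ½mv²_max = ½×0.63×1.01² = 0.3213 J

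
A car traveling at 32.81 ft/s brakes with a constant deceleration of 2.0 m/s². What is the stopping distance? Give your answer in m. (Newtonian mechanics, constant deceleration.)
d = v₀² / (2a) (with unit conversion) = 25.0 m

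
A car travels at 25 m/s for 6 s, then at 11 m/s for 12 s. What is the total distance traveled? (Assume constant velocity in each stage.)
d₁ = v₁t₁ = 25 × 6 = 150 m
d₂ = v₂t₂ = 11 × 12 = 132 m
d_total = 150 + 132 = 282 m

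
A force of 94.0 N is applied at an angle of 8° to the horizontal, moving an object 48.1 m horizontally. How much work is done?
W = Fd cosθ = 94.0×48.1×cos(8°) = 4477.4 J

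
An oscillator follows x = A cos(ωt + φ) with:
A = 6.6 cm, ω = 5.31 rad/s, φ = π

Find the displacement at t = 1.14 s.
x = A cos(ωt + φ) = 6.6×cos(5.31×1.14 + π) = -6.427 cm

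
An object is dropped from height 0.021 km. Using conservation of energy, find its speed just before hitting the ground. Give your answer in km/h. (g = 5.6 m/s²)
mgh = ½mv² → v = √(2gh) = √(2×5.6×21) = 15.34 m/s = 55.21 km/h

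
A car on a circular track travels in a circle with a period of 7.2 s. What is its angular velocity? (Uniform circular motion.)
ω = 2π/T = 2π/7.2 = 0.8727 rad/s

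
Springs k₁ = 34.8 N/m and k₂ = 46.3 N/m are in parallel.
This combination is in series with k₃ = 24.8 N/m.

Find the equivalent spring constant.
k₁₂ = k₁ + k₂ = 81.1 N/m (parallel)
1/k_eq = 1/k₁₂ + 1/k₃ → k_eq = 18.99 N/m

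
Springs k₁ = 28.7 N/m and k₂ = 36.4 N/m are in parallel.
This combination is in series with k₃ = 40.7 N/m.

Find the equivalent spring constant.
k₁₂ = k₁ + k₂ = 65.1 N/m (parallel)
1/k_eq = 1/k₁₂ + 1/k₃ → k_eq = 25.04 N/m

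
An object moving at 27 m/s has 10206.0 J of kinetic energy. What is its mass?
KE = ½mv² → m = 2KE/v² = 2×10206.0/27² = 28.0 kg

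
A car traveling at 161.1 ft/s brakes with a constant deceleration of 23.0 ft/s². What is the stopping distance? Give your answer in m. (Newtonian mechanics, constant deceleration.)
d = v₀² / (2a) (with unit conversion) = 172.0 m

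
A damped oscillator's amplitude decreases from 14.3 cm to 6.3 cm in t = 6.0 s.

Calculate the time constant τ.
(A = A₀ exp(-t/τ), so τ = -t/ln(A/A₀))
A/A₀ = 6.3/14.3 = 0.4406; ln(A/A₀) = -0.8197
τ = −t/ln(A/A₀) = −6.0/-0.8197 = 7.32 s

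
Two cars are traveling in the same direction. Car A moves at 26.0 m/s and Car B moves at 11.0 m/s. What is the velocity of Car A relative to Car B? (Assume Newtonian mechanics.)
v_rel = v_A - v_B = 26.0 - 11.0 = 15.0 m/s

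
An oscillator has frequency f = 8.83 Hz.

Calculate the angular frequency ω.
ω = 2πf = 2π×8.83 = 55.48 rad/s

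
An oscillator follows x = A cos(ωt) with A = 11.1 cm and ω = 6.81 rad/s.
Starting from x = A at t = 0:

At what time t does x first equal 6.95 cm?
cos(ωt) = x/A = 6.95/11.1 = 0.6261
ωt = arccos(0.6261) = 0.8942 rad
t = 0.8942/6.81 = 0.1313 s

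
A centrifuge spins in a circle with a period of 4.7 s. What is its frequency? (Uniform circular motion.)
f = 1/T = 1/4.7 = 0.2128 Hz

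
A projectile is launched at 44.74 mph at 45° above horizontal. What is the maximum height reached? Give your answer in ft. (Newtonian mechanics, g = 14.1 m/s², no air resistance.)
H = v₀²sin²(θ)/(2g) (with unit conversion) = 23.27 ft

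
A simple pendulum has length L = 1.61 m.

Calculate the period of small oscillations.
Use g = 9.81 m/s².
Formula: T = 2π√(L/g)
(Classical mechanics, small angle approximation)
T = 2π√(L/g) = 2π√(1.61/9.81) = 2.545 s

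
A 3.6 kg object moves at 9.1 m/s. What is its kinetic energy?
KE = ½mv² = ½×3.6×9.1² = 149.058 J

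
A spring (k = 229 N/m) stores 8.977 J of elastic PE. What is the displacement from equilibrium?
PE = ½kx² → x = √(2PE/k) = √(2×8.977/229) = 0.28 m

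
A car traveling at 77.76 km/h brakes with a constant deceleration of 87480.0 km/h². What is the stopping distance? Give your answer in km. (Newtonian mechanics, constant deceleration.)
d = v₀² / (2a) (with unit conversion) = 0.03456 km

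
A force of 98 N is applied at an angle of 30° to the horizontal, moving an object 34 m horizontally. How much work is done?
W = Fd cosθ = 98×34×cos(30°) = 2885.6 J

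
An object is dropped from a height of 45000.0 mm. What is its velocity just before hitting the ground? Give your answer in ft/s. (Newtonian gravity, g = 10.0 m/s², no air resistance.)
v = √(2gh) (with unit conversion) = 98.43 ft/s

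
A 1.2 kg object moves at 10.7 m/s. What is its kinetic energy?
KE = ½mv² = ½×1.2×10.7² = 68.694 J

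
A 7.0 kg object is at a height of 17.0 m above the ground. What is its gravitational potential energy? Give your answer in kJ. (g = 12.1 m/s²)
PE = mgh = 7 kg × 12.1 m/s² × 17 m = 1440 J = 1.44 kJ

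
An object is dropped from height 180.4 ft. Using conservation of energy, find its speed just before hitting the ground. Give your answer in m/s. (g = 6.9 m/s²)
mgh = ½mv² → v = √(2gh) = √(2×6.9×54.99) = 27.55 m/s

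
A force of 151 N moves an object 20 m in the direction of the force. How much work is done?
W = Fd = 151×20 = 3020.0 J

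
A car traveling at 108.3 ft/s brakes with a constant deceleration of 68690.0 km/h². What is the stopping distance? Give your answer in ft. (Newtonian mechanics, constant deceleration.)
d = v₀² / (2a) (with unit conversion) = 337.3 ft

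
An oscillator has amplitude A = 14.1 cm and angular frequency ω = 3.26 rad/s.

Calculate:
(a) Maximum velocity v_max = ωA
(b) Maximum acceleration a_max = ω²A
v_max = ωA = 3.26×0.141 = 0.4597 m/s
a_max = ω²A = 3.26²×0.141 = 1.498 m/s²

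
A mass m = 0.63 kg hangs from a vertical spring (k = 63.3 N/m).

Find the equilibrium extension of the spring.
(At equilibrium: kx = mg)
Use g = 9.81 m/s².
x_eq = mg/k = 0.63×9.81/63.3 = 0.09764 m = 9.764 cm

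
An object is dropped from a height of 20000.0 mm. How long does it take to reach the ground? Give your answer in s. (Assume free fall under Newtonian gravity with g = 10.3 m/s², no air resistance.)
t = √(2h/g) (with unit conversion) = 1.971 s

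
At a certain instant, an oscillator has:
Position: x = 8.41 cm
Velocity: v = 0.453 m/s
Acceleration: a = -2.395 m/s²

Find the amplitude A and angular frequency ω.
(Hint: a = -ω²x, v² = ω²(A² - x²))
a = −ω²x → ω = √(|a|/x) = √(2.395/0.0841) = 5.336 rad/s
v² = ω²(A² − x²) → A = √(x² + v²/ω²) = √(0.0841² + 0.453²/5.336²) = 0.1195 m = 11.95 cm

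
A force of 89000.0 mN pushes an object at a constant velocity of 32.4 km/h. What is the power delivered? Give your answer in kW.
P = Fv = 89 N × 9 m/s = 801 W = 0.801 kW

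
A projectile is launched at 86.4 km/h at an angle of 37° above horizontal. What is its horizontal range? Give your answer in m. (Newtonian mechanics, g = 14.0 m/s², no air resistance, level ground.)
R = v₀² sin(2θ) / g (with unit conversion) = 39.55 m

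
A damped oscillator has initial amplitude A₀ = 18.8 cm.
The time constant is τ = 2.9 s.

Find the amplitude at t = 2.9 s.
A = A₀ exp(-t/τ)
A = A₀ exp(−t/τ) = 18.8×exp(−2.9/2.9) = 6.916 cm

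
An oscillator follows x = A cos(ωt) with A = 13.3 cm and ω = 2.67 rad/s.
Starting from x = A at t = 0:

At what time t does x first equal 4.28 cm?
cos(ωt) = x/A = 4.28/13.3 = 0.3218
ωt = arccos(0.3218) = 1.243 rad
t = 1.243/2.67 = 0.4656 s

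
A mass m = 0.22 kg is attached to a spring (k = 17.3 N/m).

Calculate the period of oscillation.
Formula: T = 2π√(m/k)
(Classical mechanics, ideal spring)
T = 2π√(m/k) = 2π√(0.22/17.3) = 0.7085 s; f = 1/T = 1.411 Hz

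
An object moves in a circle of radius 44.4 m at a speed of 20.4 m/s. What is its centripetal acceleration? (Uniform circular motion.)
a_c = v²/r = 20.4²/44.4 = 416.16/44.4 = 9.37 m/s²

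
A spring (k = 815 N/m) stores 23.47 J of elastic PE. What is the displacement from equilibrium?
PE = ½kx² → x = √(2PE/k) = √(2×23.47/815) = 0.24 m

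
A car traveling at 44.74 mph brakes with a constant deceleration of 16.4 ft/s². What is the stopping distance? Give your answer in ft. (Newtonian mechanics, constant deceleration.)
d = v₀² / (2a) (with unit conversion) = 131.3 ft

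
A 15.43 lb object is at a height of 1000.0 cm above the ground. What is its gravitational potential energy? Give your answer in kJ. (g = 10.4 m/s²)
PE = mgh = 6.999 kg × 10.4 m/s² × 10 m = 727.9 J = 0.7279 kJ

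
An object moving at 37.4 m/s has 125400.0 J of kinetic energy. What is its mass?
KE = ½mv² → m = 2KE/v² = 2×125400.0/37.4² = 179.3 kg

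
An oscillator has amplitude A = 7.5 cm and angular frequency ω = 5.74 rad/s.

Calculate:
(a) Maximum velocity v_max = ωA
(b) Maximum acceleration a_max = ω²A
v_max = ωA = 5.74×0.075 = 0.4305 m/s
a_max = ω²A = 5.74²×0.075 = 2.471 m/s²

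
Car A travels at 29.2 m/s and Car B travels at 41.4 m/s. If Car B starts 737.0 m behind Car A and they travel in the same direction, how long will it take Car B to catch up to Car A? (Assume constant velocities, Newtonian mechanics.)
Relative speed: v_rel = 41.4 - 29.2 = 12.2 m/s
Time to catch: t = d₀/v_rel = 737.0/12.2 = 60.41 s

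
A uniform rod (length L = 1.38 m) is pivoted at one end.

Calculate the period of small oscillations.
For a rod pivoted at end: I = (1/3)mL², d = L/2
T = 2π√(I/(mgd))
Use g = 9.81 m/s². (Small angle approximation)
I/m = (1/3)L² = 0.6348 m²; d = L/2 = 0.69 m
T = 2π√(I/(mgd)) = 2π√(0.6348/(9.81×0.69)) = 1.924 s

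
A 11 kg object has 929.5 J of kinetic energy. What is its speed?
KE = ½mv² → v = √(2KE/m) = √(2×929.5/11) = 13.0 m/s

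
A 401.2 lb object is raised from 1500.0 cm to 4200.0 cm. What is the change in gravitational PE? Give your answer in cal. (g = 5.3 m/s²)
ΔPE = mg(h₂ − h₁) = 182 kg × 5.3 m/s² × (42 − 15) m = 2.604e+04 J = 6224.0 cal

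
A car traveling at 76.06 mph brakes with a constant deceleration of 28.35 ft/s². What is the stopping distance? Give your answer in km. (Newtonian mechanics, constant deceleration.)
d = v₀² / (2a) (with unit conversion) = 0.0669 km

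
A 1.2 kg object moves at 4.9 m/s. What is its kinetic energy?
KE = ½mv² = ½×1.2×4.9² = 14.406 J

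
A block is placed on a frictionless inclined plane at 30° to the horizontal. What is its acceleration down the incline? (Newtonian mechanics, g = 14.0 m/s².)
a = g sin(θ) = 14.0 × sin(30°) = 14.0 × 0.5 = 7.0 m/s²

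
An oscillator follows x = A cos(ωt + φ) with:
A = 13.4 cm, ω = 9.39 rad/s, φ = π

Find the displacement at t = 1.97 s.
x = A cos(ωt + φ) = 13.4×cos(9.39×1.97 + π) = -12.58 cm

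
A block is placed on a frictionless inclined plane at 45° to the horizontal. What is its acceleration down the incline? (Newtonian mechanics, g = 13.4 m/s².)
a = g sin(θ) = 13.4 × sin(45°) = 13.4 × 0.7071 = 9.48 m/s²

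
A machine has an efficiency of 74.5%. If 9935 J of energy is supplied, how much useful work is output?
W_out = η × W_in = 0.745 × 9935 = 7401.6 J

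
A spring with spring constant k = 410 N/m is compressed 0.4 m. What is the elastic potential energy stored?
PE = ½kx² = ½×410×0.4² = 32.8 J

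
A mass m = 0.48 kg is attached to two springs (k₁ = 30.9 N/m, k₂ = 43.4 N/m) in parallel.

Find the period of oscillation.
k_eq = k₁+k₂ = 74.3 N/m
T = 2π√(m/k_eq) = 2π√(0.48/74.3) = 0.505 s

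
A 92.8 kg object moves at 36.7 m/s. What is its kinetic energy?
KE = ½mv² = ½×92.8×36.7² = 62495.7 J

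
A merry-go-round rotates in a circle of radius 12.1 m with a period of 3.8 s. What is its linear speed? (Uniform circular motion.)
v = 2πr/T = 2π×12.1/3.8 = 20.01 m/s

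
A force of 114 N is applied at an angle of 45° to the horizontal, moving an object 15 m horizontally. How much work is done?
W = Fd cosθ = 114×15×cos(45°) = 1209.2 J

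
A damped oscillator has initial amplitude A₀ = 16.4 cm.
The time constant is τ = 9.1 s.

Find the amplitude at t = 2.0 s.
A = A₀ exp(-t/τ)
A = A₀ exp(−t/τ) = 16.4×exp(−2.0/9.1) = 13.16 cm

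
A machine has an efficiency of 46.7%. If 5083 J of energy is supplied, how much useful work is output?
W_out = η × W_in = 0.467 × 5083 = 2373.8 J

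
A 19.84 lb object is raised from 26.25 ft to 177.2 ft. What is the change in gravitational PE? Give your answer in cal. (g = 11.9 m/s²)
ΔPE = mg(h₂ − h₁) = 8.999 kg × 11.9 m/s² × (54.01 − 8.001) m = 4927 J = 1178.0 cal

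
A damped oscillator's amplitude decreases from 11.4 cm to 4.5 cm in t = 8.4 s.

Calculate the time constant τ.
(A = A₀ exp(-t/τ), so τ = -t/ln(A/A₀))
A/A₀ = 4.5/11.4 = 0.3947; ln(A/A₀) = -0.9295
τ = −t/ln(A/A₀) = −8.4/-0.9295 = 9.037 s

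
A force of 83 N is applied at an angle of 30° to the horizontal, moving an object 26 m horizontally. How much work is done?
W = Fd cosθ = 83×26×cos(30°) = 1868.9 J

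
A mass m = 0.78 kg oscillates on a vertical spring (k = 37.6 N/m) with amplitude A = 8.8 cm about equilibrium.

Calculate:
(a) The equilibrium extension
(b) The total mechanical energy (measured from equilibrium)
x_eq = mg/k = 0.78×9.81/37.6 = 0.2035 m = 20.35 cm
E = ½kA² = ½×37.6×(0.088)² = 0.1456 J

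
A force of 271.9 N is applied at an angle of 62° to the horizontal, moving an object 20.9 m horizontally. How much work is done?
W = Fd cosθ = 271.9×20.9×cos(62°) = 2667.9 J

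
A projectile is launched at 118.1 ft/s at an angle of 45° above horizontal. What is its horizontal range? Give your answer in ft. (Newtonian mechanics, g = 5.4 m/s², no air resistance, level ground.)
R = v₀² sin(2θ) / g (with unit conversion) = 787.3 ft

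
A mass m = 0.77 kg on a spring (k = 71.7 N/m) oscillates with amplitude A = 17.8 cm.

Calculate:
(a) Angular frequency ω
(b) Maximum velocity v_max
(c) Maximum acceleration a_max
ω = √(k/m) = √(71.7/0.77) = 9.65 rad/s
v_max = ωA = 9.65×0.178 = 1.718 m/s
a_max = ω²A = 9.65²×0.178 = 16.57 m/s²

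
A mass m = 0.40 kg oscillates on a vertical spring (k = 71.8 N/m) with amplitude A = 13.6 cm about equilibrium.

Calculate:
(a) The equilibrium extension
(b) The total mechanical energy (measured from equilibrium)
x_eq = mg/k = 0.4×9.81/71.8 = 0.05465 m = 5.465 cm
E = ½kA² = ½×71.8×(0.136)² = 0.664 J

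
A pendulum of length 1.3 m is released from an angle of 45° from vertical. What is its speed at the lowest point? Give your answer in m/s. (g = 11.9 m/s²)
h = L(1 − cosθ) = 1.3×(1 − cos45°) = 0.3808 m
v = √(2gh) = √(2×11.9×0.3808) = 3.01 m/s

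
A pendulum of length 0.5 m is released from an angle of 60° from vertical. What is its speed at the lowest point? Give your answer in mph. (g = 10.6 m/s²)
h = L(1 − cosθ) = 0.5×(1 − cos60°) = 0.25 m
v = √(2gh) = √(2×10.6×0.25) = 2.302 m/s = 5.15 mph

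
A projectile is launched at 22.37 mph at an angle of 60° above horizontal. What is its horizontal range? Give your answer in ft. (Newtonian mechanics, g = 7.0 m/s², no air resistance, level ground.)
R = v₀² sin(2θ) / g (with unit conversion) = 40.59 ft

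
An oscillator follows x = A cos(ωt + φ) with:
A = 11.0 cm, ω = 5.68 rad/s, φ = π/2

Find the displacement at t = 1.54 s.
x = A cos(ωt + φ) = 11.0×cos(5.68×1.54 + π/2) = -6.896 cm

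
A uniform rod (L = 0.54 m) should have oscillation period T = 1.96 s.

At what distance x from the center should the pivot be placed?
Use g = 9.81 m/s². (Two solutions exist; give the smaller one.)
T = 2π√((L²/12 + x²)/(gx)). Let c = T²g/(4π²) = 0.9546.
x² − cx + L²/12 = 0 → x = (c − √(c² − L²/3))/2 = 0.02617 m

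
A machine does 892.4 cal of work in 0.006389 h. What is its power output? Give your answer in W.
P = W/t = 3734 J / 23 s = 162.3 W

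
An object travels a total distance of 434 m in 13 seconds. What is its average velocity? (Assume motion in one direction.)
v_avg = Δd / Δt = 434 / 13 = 33.38 m/s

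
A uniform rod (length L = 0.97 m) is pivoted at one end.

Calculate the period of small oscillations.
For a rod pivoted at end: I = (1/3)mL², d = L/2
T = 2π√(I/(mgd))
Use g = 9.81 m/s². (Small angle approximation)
I/m = (1/3)L² = 0.3136 m²; d = L/2 = 0.485 m
T = 2π√(I/(mgd)) = 2π√(0.3136/(9.81×0.485)) = 1.613 s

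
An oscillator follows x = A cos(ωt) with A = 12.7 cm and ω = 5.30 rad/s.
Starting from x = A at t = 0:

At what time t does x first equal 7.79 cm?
cos(ωt) = x/A = 7.79/12.7 = 0.6134
ωt = arccos(0.6134) = 0.9105 rad
t = 0.9105/5.3 = 0.1718 s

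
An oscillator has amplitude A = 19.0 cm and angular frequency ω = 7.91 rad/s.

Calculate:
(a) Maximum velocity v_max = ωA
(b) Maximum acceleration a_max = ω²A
v_max = ωA = 7.91×0.19 = 1.503 m/s
a_max = ω²A = 7.91²×0.19 = 11.89 m/s²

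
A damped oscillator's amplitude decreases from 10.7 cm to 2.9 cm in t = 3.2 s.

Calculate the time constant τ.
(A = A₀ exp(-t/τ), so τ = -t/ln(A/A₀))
A/A₀ = 2.9/10.7 = 0.271; ln(A/A₀) = -1.306
τ = −t/ln(A/A₀) = −3.2/-1.306 = 2.451 s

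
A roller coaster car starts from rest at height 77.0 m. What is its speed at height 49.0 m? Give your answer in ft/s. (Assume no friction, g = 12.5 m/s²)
mgh₁ = ½mv₂² + mgh₂ → v₂ = √(2g(h₁−h₂)) = √(2×12.5×(77−49)) = 26.46 m/s = 86.8 ft/s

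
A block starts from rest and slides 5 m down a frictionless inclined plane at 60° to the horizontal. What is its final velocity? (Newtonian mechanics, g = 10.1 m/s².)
a = g sin(θ) = 10.1 × sin(60°) = 8.75 m/s²
v = √(2ad) = √(2 × 8.75 × 5) = 9.35 m/s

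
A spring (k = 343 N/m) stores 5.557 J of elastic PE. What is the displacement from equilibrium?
PE = ½kx² → x = √(2PE/k) = √(2×5.557/343) = 0.18 m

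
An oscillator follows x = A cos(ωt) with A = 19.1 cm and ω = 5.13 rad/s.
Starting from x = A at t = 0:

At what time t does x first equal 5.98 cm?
cos(ωt) = x/A = 5.98/19.1 = 0.3131
ωt = arccos(0.3131) = 1.252 rad
t = 1.252/5.13 = 0.2441 s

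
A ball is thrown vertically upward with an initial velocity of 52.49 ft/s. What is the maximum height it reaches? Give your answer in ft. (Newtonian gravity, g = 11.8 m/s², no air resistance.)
h_max = v₀²/(2g) (with unit conversion) = 35.58 ft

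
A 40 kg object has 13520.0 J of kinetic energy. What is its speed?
KE = ½mv² → v = √(2KE/m) = √(2×13520.0/40) = 26.0 m/s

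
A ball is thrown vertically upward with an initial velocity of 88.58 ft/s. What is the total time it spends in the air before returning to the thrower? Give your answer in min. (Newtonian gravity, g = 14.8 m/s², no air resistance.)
t_total = 2v₀/g (with unit conversion) = 0.06081 min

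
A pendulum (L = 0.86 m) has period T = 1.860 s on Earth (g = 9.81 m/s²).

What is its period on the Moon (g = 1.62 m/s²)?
T = 2π√(L/g), so T_moon/T_earth = √(g_earth/g_moon)
T_moon = 2π√(0.86/1.62) = 4.578 s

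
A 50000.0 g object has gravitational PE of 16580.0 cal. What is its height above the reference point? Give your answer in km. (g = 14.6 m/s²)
PE = mgh → h = PE/(mg) = 6.937e+04 J / (50 kg × 14.6 m/s²) = 95.03 m = 0.09503 km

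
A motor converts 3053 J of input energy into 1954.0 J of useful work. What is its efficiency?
η = W_out/W_in = 1954.0/3053 = 0.64 = 64.0%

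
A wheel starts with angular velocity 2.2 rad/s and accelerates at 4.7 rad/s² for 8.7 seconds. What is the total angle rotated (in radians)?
θ = ω₀t + ½αt² = 2.2×8.7 + ½×4.7×8.7² = 197.01 rad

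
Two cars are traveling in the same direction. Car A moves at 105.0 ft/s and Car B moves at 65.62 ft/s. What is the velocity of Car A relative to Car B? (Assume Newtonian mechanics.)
v_rel = v_A - v_B = 105.0 - 65.62 = 39.38 ft/s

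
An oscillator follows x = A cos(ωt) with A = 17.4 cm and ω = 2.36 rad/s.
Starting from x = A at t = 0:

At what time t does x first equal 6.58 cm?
cos(ωt) = x/A = 6.58/17.4 = 0.3782
ωt = arccos(0.3782) = 1.183 rad
t = 1.183/2.36 = 0.5013 s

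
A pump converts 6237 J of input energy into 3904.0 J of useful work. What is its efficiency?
η = W_out/W_in = 3904.0/6237 = 0.6259 = 62.59%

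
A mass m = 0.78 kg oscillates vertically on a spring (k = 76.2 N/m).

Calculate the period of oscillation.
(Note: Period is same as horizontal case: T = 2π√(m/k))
T = 2π√(m/k) = 2π√(0.78/76.2) = 0.6357 s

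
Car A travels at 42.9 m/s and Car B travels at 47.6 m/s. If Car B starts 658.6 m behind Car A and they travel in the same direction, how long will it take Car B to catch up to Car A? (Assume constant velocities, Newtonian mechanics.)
Relative speed: v_rel = 47.6 - 42.9 = 4.7 m/s
Time to catch: t = d₀/v_rel = 658.6/4.7 = 140.13 s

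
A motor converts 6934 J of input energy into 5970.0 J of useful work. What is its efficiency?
η = W_out/W_in = 5970.0/6934 = 0.861 = 86.1%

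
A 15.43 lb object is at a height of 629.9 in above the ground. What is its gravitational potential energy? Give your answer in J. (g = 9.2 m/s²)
PE = mgh = 6.999 kg × 9.2 m/s² × 16 m = 1030 J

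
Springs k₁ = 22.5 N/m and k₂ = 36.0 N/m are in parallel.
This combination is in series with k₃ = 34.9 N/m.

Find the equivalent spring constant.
k₁₂ = k₁ + k₂ = 58.5 N/m (parallel)
1/k_eq = 1/k₁₂ + 1/k₃ → k_eq = 21.86 N/m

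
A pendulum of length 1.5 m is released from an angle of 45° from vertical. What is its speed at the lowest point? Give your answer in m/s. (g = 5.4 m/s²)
h = L(1 − cosθ) = 1.5×(1 − cos45°) = 0.4393 m
v = √(2gh) = √(2×5.4×0.4393) = 2.178 m/s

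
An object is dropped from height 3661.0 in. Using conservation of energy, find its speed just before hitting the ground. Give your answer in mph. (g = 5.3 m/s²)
mgh = ½mv² → v = √(2gh) = √(2×5.3×92.99) = 31.4 m/s = 70.23 mph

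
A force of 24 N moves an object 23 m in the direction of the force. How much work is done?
W = Fd = 24×23 = 552.0 J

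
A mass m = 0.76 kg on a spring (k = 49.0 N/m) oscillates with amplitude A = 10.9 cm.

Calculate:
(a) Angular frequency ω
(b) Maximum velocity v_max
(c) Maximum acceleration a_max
ω = √(k/m) = √(49.0/0.76) = 8.03 rad/s
v_max = ωA = 8.03×0.109 = 0.8752 m/s
a_max = ω²A = 8.03²×0.109 = 7.028 m/s²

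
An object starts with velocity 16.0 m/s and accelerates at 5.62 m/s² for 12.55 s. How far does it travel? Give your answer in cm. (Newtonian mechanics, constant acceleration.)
d = v₀t + ½at² (with unit conversion) = 64340.0 cm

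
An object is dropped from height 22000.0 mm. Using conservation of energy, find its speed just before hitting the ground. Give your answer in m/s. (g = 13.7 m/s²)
mgh = ½mv² → v = √(2gh) = √(2×13.7×22) = 24.55 m/s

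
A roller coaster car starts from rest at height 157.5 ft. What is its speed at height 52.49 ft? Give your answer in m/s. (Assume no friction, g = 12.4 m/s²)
mgh₁ = ½mv₂² + mgh₂ → v₂ = √(2g(h₁−h₂)) = √(2×12.4×(48.01−16)) = 28.17 m/s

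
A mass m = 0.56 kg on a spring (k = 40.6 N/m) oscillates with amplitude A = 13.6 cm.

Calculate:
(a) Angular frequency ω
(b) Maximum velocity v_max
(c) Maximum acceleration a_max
ω = √(k/m) = √(40.6/0.56) = 8.515 rad/s
v_max = ωA = 8.515×0.136 = 1.158 m/s
a_max = ω²A = 8.515²×0.136 = 9.86 m/s²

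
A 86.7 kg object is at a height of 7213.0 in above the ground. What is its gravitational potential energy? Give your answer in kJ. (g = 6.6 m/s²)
PE = mgh = 86.7 kg × 6.6 m/s² × 183.2 m = 1.048e+05 J = 104.8 kJ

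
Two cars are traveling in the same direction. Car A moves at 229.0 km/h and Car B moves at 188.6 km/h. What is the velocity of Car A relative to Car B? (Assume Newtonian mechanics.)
v_rel = v_A - v_B = 229.0 - 188.6 = 40.4 km/h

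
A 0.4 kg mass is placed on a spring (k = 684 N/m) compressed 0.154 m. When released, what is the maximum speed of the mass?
½kx² = ½mv² → v = x√(k/m) = 0.154×√(684/0.4) = 6.368 m/s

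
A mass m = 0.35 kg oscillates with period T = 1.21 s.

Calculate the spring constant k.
T = 2π√(m/k) → k = m(2π/T)² = 0.35×(2π/1.21)² = 9.438 N/m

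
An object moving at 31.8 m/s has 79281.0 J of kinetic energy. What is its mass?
KE = ½mv² → m = 2KE/v² = 2×79281.0/31.8² = 156.8 kg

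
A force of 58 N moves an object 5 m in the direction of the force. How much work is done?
W = Fd = 58×5 = 290.0 J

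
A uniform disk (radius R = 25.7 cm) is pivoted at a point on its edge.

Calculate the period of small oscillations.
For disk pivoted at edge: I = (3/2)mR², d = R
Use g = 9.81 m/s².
I/m = (3/2)R² = 0.09907 m²; d = R = 0.257 m
T = 2π√((3/2)R²/(gR)) = 2π√(3R/(2g)) = 1.246 s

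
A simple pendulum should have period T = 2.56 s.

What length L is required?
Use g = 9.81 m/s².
T = 2π√(L/g) → L = g(T/2π)² = 9.81×(2.56/2π)² = 1.629 m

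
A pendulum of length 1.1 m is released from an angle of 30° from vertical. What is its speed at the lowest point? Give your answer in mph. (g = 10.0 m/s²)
h = L(1 − cosθ) = 1.1×(1 − cos30°) = 0.1474 m
v = √(2gh) = √(2×10.0×0.1474) = 1.717 m/s = 3.84 mph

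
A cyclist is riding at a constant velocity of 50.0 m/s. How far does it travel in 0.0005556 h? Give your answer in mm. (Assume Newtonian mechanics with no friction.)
d = vt (with unit conversion) = 100000.0 mm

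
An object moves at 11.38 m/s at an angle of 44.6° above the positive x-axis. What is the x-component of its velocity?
vₓ = v cos(θ) = 11.38 × cos(44.6°) = 8.1 m/s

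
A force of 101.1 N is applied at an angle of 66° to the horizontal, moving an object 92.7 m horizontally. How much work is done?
W = Fd cosθ = 101.1×92.7×cos(66°) = 3811.9 J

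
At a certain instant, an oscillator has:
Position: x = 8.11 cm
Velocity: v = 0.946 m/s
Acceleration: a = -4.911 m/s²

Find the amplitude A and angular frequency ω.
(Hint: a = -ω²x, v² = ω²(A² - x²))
a = −ω²x → ω = √(|a|/x) = √(4.911/0.0811) = 7.782 rad/s
v² = ω²(A² − x²) → A = √(x² + v²/ω²) = √(0.0811² + 0.946²/7.782²) = 0.1461 m = 14.61 cm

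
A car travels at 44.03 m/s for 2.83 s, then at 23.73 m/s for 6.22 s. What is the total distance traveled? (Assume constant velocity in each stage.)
d₁ = v₁t₁ = 44.03 × 2.83 = 124.605 m
d₂ = v₂t₂ = 23.73 × 6.22 = 147.601 m
d_total = 124.605 + 147.601 = 272.21 m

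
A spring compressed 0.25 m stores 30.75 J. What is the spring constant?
PE = ½kx² → k = 2PE/x² = 2×30.75/0.25² = 984.0 N/m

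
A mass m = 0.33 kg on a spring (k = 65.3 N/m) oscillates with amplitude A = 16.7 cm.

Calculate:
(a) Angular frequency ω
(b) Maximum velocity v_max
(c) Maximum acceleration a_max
ω = √(k/m) = √(65.3/0.33) = 14.07 rad/s
v_max = ωA = 14.07×0.167 = 2.349 m/s
a_max = ω²A = 14.07²×0.167 = 33.05 m/s²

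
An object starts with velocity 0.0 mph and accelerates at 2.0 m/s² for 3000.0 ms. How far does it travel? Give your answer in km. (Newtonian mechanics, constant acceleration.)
d = v₀t + ½at² (with unit conversion) = 0.009 km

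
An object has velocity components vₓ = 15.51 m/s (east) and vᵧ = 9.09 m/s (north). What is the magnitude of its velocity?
|v| = √(vₓ² + vᵧ²) = √(15.51² + 9.09²) = √(323.188) = 17.98 m/s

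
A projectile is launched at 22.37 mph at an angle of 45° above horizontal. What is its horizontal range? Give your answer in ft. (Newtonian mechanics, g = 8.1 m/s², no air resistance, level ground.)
R = v₀² sin(2θ) / g (with unit conversion) = 40.51 ft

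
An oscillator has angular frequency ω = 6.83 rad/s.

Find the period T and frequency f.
T = 2π/ω = 2π/6.83 = 0.9199 s; f = ω/2π = 1.087 Hz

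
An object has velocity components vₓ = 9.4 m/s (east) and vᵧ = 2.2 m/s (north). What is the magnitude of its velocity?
|v| = √(vₓ² + vᵧ²) = √(9.4² + 2.2²) = √(93.2) = 9.65 m/s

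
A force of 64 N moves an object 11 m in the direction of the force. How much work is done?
W = Fd = 64×11 = 704.0 J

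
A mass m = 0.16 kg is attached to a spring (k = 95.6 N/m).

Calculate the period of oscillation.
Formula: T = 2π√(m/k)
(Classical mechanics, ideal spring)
T = 2π√(m/k) = 2π√(0.16/95.6) = 0.257 s; f = 1/T = 3.89 Hz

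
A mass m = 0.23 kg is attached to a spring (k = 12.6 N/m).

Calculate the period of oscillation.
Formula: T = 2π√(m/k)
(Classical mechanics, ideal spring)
T = 2π√(m/k) = 2π√(0.23/12.6) = 0.8489 s; f = 1/T = 1.178 Hz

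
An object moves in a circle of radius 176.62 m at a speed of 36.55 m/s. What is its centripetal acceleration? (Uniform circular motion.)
a_c = v²/r = 36.55²/176.62 = 1335.9/176.62 = 7.56 m/s²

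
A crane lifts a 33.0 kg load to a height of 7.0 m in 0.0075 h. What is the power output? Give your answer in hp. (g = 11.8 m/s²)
W = mgh = 33×11.8×7 = 2726 J
P = W/t = 2726/27 = 101 W = 0.1354 hp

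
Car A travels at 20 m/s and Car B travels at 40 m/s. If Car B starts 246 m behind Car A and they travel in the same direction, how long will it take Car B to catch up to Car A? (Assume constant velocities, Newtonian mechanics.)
Relative speed: v_rel = 40 - 20 = 20 m/s
Time to catch: t = d₀/v_rel = 246/20 = 12.3 s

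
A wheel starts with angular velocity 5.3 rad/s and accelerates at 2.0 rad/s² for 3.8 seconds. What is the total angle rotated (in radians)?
θ = ω₀t + ½αt² = 5.3×3.8 + ½×2.0×3.8² = 34.58 rad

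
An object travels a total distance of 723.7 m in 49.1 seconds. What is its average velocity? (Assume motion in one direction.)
v_avg = Δd / Δt = 723.7 / 49.1 = 14.74 m/s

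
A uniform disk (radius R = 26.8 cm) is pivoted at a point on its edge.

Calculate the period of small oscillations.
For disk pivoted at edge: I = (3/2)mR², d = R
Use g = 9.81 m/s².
I/m = (3/2)R² = 0.1077 m²; d = R = 0.268 m
T = 2π√((3/2)R²/(gR)) = 2π√(3R/(2g)) = 1.272 s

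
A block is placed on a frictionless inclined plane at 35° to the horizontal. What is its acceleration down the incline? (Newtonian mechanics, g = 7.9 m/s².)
a = g sin(θ) = 7.9 × sin(35°) = 7.9 × 0.5736 = 4.53 m/s²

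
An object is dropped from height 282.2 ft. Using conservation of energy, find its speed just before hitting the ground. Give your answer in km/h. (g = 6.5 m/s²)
mgh = ½mv² → v = √(2gh) = √(2×6.5×86.01) = 33.44 m/s = 120.4 km/h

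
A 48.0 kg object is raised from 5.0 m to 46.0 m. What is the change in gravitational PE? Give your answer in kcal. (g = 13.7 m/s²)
ΔPE = mg(h₂ − h₁) = 48 kg × 13.7 m/s² × (46 − 5) m = 2.696e+04 J = 6.444 kcal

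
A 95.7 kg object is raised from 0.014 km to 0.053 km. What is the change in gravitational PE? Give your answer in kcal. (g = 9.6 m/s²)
ΔPE = mg(h₂ − h₁) = 95.7 kg × 9.6 m/s² × (53 − 14) m = 3.583e+04 J = 8.564 kcal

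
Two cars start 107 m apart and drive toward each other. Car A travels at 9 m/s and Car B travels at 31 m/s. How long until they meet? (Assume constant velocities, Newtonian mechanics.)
Combined speed: v_combined = 9 + 31 = 40 m/s
Time to meet: t = d/40 = 107/40 = 2.67 s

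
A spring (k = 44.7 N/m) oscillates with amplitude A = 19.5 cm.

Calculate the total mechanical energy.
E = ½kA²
E = ½kA² = ½×44.7×(0.195)² = 0.8499 J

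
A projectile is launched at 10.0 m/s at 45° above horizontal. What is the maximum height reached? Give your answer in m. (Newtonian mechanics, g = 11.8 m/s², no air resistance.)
H = v₀²sin²(θ)/(2g) = 2.119 m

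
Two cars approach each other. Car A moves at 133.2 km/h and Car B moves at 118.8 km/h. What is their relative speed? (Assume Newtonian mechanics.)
v_rel = v_A + v_B = 133.2 + 118.8 = 252.0 km/h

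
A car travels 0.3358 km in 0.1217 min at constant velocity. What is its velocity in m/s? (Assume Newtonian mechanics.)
v = d/t (with unit conversion) = 45.99 m/s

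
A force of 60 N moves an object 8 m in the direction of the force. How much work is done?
W = Fd = 60×8 = 480.0 J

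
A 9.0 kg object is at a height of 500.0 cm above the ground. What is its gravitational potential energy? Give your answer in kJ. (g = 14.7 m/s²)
PE = mgh = 9 kg × 14.7 m/s² × 5 m = 661.5 J = 0.6615 kJ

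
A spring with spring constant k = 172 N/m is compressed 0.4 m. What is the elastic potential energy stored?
PE = ½kx² = ½×172×0.4² = 13.76 J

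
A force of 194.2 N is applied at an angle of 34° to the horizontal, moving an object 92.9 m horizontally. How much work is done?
W = Fd cosθ = 194.2×92.9×cos(34°) = 14957.0 J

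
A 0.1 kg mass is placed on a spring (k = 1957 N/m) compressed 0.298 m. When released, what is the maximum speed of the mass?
½kx² = ½mv² → v = x√(k/m) = 0.298×√(1957/0.1) = 41.69 m/s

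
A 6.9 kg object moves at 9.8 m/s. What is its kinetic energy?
KE = ½mv² = ½×6.9×9.8² = 331.338 J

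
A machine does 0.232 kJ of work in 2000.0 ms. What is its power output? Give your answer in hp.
P = W/t = 232 J / 2 s = 116 W = 0.1556 hp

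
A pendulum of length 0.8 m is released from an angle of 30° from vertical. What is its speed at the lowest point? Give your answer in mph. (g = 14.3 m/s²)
h = L(1 − cosθ) = 0.8×(1 − cos30°) = 0.1072 m
v = √(2gh) = √(2×14.3×0.1072) = 1.751 m/s = 3.916 mph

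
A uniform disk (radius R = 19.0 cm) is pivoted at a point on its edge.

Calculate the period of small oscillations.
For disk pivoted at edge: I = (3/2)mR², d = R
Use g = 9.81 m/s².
I/m = (3/2)R² = 0.05415 m²; d = R = 0.19 m
T = 2π√((3/2)R²/(gR)) = 2π√(3R/(2g)) = 1.071 s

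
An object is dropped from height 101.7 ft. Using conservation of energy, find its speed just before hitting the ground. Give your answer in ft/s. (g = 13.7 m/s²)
mgh = ½mv² → v = √(2gh) = √(2×13.7×31) = 29.14 m/s = 95.62 ft/s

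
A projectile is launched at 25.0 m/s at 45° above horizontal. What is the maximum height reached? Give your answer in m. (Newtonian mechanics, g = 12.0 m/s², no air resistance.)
H = v₀²sin²(θ)/(2g) = 13.02 m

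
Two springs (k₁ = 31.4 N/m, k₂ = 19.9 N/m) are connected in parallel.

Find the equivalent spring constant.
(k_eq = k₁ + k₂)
k_eq = k₁ + k₂ = 31.4 + 19.9 = 51.3 N/m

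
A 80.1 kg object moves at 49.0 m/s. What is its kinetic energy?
KE = ½mv² = ½×80.1×49.0² = 96160.05 J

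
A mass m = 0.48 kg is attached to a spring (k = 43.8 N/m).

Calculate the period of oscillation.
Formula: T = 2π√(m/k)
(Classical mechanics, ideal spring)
T = 2π√(m/k) = 2π√(0.48/43.8) = 0.6578 s; f = 1/T = 1.52 Hz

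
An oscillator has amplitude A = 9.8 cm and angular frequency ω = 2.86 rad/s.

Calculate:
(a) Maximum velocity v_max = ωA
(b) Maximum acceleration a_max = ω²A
v_max = ωA = 2.86×0.098 = 0.2803 m/s
a_max = ω²A = 2.86²×0.098 = 0.8016 m/s²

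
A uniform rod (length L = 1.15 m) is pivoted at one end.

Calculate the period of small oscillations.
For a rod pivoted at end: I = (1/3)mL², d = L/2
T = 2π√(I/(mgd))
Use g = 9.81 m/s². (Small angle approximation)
I/m = (1/3)L² = 0.4408 m²; d = L/2 = 0.575 m
T = 2π√(I/(mgd)) = 2π√(0.4408/(9.81×0.575)) = 1.757 s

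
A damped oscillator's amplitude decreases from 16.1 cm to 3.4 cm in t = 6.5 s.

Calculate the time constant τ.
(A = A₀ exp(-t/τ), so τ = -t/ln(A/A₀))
A/A₀ = 3.4/16.1 = 0.2112; ln(A/A₀) = -1.555
τ = −t/ln(A/A₀) = −6.5/-1.555 = 4.18 s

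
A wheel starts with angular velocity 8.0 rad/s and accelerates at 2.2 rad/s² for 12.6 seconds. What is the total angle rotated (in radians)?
θ = ω₀t + ½αt² = 8.0×12.6 + ½×2.2×12.6² = 275.44 rad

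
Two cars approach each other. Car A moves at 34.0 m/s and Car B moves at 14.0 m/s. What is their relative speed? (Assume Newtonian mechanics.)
v_rel = v_A + v_B = 34.0 + 14.0 = 48.0 m/s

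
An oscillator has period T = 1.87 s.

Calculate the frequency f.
f = 1/T = 1/1.87 = 0.5348 Hz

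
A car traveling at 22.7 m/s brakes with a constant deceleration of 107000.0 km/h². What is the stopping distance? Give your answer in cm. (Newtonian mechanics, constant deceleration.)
d = v₀² / (2a) (with unit conversion) = 3121.0 cm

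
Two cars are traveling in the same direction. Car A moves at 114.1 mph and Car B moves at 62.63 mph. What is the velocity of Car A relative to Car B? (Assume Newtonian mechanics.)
v_rel = v_A - v_B = 114.1 - 62.63 = 51.47 mph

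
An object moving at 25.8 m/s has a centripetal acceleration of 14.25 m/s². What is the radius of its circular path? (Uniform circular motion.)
r = v²/a_c = 25.8²/14.25 = 46.71 m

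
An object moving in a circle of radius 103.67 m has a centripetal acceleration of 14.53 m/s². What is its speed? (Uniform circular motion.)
v = √(a_c × r) = √(14.53 × 103.67) = 38.81 m/s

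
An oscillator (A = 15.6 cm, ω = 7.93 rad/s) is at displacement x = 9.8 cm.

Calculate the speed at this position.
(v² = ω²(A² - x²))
v = ω√(A² − x²) = 7.93×√(0.156² − 0.098²) = 0.9625 m/s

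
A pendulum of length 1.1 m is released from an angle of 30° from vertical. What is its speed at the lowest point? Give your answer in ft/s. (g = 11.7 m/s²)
h = L(1 − cosθ) = 1.1×(1 − cos30°) = 0.1474 m
v = √(2gh) = √(2×11.7×0.1474) = 1.857 m/s = 6.093 ft/s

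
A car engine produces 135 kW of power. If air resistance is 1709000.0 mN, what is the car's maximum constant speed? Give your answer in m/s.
P = Fv → v = P/F = 135000 W / 1709 N = 78.99 m/s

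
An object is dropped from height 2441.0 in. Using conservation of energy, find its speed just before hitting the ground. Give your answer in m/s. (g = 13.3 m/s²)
mgh = ½mv² → v = √(2gh) = √(2×13.3×62) = 40.61 m/s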